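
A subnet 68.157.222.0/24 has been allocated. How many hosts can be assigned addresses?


Host bits = 32 - 24 = 8
Total addresses = 2^8 = 256
Usable = total - 2 (network and broadcast)
Usable hosts: 254


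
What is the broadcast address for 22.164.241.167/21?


Network: 22.164.240.0/21
Host bits = 11
Set all host bits to 1:
Broadcast: 22.164.247.255


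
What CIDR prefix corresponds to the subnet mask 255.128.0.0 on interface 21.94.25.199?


Binary: 11111111.10000000.00000000.00000000
Count leading 1s
Prefix: /9


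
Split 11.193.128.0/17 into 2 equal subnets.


New prefix = 17 + 1 = 18
Each subnet has 16384 addresses
  11.193.128.0/18
  11.193.192.0/18
Subnets: 11.193.128.0/18, 11.193.192.0/18


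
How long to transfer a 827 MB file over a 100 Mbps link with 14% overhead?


Effective throughput = 100 * (1 - 14/100) = 86 Mbps
File size in Mb = 827 * 8 = 6616 Mb
Time = 6616 / 86
Time = 76.9302 seconds


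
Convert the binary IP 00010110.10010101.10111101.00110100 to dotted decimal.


00010110 = 22
10010101 = 149
10111101 = 189
00110100 = 52
IP: 22.149.189.52


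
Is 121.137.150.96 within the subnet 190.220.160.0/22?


Subnet network: 190.220.160.0
Test IP AND mask: 121.137.148.0
No, 121.137.150.96 is not in 190.220.160.0/22


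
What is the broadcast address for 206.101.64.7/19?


Network: 206.101.64.0/19
Host bits = 13
Set all host bits to 1:
Broadcast: 206.101.95.255


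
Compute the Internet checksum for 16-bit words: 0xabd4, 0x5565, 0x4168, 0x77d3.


Sum all words (with carry folding):
+ 0xabd4 = 0xabd4
+ 0x5565 = 0x013a
+ 0x4168 = 0x42a2
+ 0x77d3 = 0xba75
One's complement: ~0xba75
Checksum = 0x458a


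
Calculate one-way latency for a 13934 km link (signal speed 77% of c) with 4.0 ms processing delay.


Speed = 0.77 * 3e5 km/s = 231000 km/s
Propagation delay = 13934 / 231000 = 0.0603 s = 60.3203 ms
Processing delay = 4.0 ms
Total one-way latency = 64.3203 ms


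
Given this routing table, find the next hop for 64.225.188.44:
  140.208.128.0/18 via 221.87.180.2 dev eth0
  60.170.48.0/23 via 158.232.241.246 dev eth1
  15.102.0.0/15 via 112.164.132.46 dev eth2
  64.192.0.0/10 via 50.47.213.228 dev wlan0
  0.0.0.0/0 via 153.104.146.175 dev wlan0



Longest prefix match for 64.225.188.44:
  /18 140.208.128.0: no
  /23 60.170.48.0: no
  /15 15.102.0.0: no
  /10 64.192.0.0: MATCH
  /0 0.0.0.0: MATCH
Selected: next-hop 50.47.213.228 via wlan0 (matched /10)


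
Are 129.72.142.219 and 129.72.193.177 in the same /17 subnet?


Mask: 255.255.128.0
129.72.142.219 AND mask = 129.72.128.0
129.72.193.177 AND mask = 129.72.128.0
Yes, same subnet (129.72.128.0)


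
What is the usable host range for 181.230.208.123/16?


Network: 181.230.0.0
Broadcast: 181.230.255.255
First usable = network + 1
Last usable = broadcast - 1
Range: 181.230.0.1 to 181.230.255.254


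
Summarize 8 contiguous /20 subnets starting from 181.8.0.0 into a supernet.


Original prefix: /20
Number of subnets: 8 = 2^3
New prefix = 20 - 3 = 17
Supernet: 181.8.0.0/17


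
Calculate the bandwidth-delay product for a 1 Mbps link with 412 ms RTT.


BDP = bandwidth * RTT
= 1 Mbps * 412 ms
= 1 * 1e6 * 412 / 1000 bits
= 412000 bits
= 51500 bytes
= 50.293 KB
BDP = 412000 bits (51500 bytes)


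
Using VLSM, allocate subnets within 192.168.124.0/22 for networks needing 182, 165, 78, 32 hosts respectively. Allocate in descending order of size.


182 hosts -> /24 (254 usable): 192.168.124.0/24
165 hosts -> /24 (254 usable): 192.168.125.0/24
78 hosts -> /25 (126 usable): 192.168.126.0/25
32 hosts -> /26 (62 usable): 192.168.126.128/26
Allocation: 192.168.124.0/24 (182 hosts, 254 usable); 192.168.125.0/24 (165 hosts, 254 usable); 192.168.126.0/25 (78 hosts, 126 usable); 192.168.126.128/26 (32 hosts, 62 usable)


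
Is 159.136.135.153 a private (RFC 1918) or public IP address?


RFC 1918 private ranges:
  10.0.0.0/8 (10.0.0.0 - 10.255.255.255)
  172.16.0.0/12 (172.16.0.0 - 172.31.255.255)
  192.168.0.0/16 (192.168.0.0 - 192.168.255.255)
Public (not in any RFC 1918 range)


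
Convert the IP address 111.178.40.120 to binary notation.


111 = 01101111
178 = 10110010
40 = 00101000
120 = 01111000
Binary: 01101111.10110010.00101000.01111000


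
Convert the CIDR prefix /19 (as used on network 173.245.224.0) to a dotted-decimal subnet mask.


/19 means 19 network bits, 13 host bits
Binary: 11111111111111111110000000000000
Mask: 255.255.224.0


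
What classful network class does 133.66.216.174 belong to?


First octet: 133
Binary: 10000101
10xxxxxx -> Class B (128-191)
Class B, default mask 255.255.0.0 (/16)


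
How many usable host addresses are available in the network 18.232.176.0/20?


Host bits = 32 - 20 = 12
Total addresses = 2^12 = 4096
Usable = total - 2 (network and broadcast)
Usable hosts: 4094


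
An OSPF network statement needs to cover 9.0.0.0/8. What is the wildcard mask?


Subnet mask: 255.0.0.0
Wildcard = 255.255.255.255 - subnet mask
255 - 255 = 0
255 - 0 = 255
255 - 0 = 255
255 - 0 = 255
Wildcard: 0.255.255.255


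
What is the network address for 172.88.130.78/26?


IP:   10101100.01011000.10000010.01001110
Mask: 11111111.11111111.11111111.11000000
AND operation:
Net:  10101100.01011000.10000010.01000000
Network: 172.88.130.64/26


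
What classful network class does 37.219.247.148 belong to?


First octet: 37
Binary: 00100101
0xxxxxxx -> Class A (1-126)
Class A, default mask 255.0.0.0 (/8)


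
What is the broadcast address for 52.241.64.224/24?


Network: 52.241.64.0/24
Host bits = 8
Set all host bits to 1:
Broadcast: 52.241.64.255


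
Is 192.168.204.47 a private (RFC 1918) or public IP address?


RFC 1918 private ranges:
  10.0.0.0/8 (10.0.0.0 - 10.255.255.255)
  172.16.0.0/12 (172.16.0.0 - 172.31.255.255)
  192.168.0.0/16 (192.168.0.0 - 192.168.255.255)
Private (in 192.168.0.0/16)


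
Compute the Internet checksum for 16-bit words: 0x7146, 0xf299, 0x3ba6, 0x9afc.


Sum all words (with carry folding):
+ 0x7146 = 0x7146
+ 0xf299 = 0x63e0
+ 0x3ba6 = 0x9f86
+ 0x9afc = 0x3a83
One's complement: ~0x3a83
Checksum = 0xc57c


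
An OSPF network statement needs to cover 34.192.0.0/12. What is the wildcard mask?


Subnet mask: 255.240.0.0
Wildcard = 255.255.255.255 - subnet mask
255 - 255 = 0
255 - 240 = 15
255 - 0 = 255
255 - 0 = 255
Wildcard: 0.15.255.255


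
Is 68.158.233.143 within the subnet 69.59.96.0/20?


Subnet network: 69.59.96.0
Test IP AND mask: 68.158.224.0
No, 68.158.233.143 is not in 69.59.96.0/20


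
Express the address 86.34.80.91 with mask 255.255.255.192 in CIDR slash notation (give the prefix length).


Binary: 11111111.11111111.11111111.11000000
Count leading 1s
Prefix: /26


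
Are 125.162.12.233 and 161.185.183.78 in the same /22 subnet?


Mask: 255.255.252.0
125.162.12.233 AND mask = 125.162.12.0
161.185.183.78 AND mask = 161.185.180.0
No, different subnets (125.162.12.0 vs 161.185.180.0)


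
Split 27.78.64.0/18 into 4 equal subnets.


New prefix = 18 + 2 = 20
Each subnet has 4096 addresses
  27.78.64.0/20
  27.78.80.0/20
  27.78.96.0/20
  27.78.112.0/20
Subnets: 27.78.64.0/20, 27.78.80.0/20, 27.78.96.0/20, 27.78.112.0/20


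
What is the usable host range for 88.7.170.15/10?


Network: 88.0.0.0
Broadcast: 88.63.255.255
First usable = network + 1
Last usable = broadcast - 1
Range: 88.0.0.1 to 88.63.255.254


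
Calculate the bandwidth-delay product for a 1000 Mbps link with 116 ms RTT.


BDP = bandwidth * RTT
= 1000 Mbps * 116 ms
= 1000 * 1e6 * 116 / 1000 bits
= 116000000 bits
= 14500000 bytes
= 14160.1562 KB
BDP = 116000000 bits (14500000 bytes)


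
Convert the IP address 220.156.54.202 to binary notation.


220 = 11011100
156 = 10011100
54 = 00110110
202 = 11001010
Binary: 11011100.10011100.00110110.11001010


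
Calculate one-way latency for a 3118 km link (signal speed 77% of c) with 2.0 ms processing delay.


Speed = 0.77 * 3e5 km/s = 231000 km/s
Propagation delay = 3118 / 231000 = 0.0135 s = 13.4978 ms
Processing delay = 2.0 ms
Total one-way latency = 15.4978 ms


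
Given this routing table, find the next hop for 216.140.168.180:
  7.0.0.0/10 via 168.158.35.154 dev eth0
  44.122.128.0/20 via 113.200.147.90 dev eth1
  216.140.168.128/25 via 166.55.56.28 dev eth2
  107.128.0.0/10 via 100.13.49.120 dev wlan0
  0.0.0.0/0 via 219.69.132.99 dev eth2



Longest prefix match for 216.140.168.180:
  /10 7.0.0.0: no
  /20 44.122.128.0: no
  /25 216.140.168.128: MATCH
  /10 107.128.0.0: no
  /0 0.0.0.0: MATCH
Selected: next-hop 166.55.56.28 via eth2 (matched /25)


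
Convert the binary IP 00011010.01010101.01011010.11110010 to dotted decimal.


00011010 = 26
01010101 = 85
01011010 = 90
11110010 = 242
IP: 26.85.90.242


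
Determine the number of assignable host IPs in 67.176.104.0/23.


Host bits = 32 - 23 = 9
Total addresses = 2^9 = 512
Usable = total - 2 (network and broadcast)
Usable hosts: 510


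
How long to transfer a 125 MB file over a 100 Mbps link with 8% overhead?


Effective throughput = 100 * (1 - 8/100) = 92 Mbps
File size in Mb = 125 * 8 = 1000 Mb
Time = 1000 / 92
Time = 10.8696 seconds


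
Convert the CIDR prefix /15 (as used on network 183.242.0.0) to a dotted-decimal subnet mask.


/15 means 15 network bits, 17 host bits
Binary: 11111111111111100000000000000000
Mask: 255.254.0.0


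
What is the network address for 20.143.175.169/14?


IP:   00010100.10001111.10101111.10101001
Mask: 11111111.11111100.00000000.00000000
AND operation:
Net:  00010100.10001100.00000000.00000000
Network: 20.140.0.0/14


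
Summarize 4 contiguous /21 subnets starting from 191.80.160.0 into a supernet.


Original prefix: /21
Number of subnets: 4 = 2^2
New prefix = 21 - 2 = 19
Supernet: 191.80.160.0/19


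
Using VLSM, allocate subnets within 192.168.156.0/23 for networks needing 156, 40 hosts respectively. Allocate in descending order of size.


156 hosts -> /24 (254 usable): 192.168.156.0/24
40 hosts -> /26 (62 usable): 192.168.157.0/26
Allocation: 192.168.156.0/24 (156 hosts, 254 usable); 192.168.157.0/26 (40 hosts, 62 usable)


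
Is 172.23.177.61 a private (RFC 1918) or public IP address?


RFC 1918 private ranges:
  10.0.0.0/8 (10.0.0.0 - 10.255.255.255)
  172.16.0.0/12 (172.16.0.0 - 172.31.255.255)
  192.168.0.0/16 (192.168.0.0 - 192.168.255.255)
Private (in 172.16.0.0/12)


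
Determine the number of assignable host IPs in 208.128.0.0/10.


Host bits = 32 - 10 = 22
Total addresses = 2^22 = 4194304
Usable = total - 2 (network and broadcast)
Usable hosts: 4194302


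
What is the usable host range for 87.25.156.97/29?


Network: 87.25.156.96
Broadcast: 87.25.156.103
First usable = network + 1
Last usable = broadcast - 1
Range: 87.25.156.97 to 87.25.156.102


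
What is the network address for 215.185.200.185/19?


IP:   11010111.10111001.11001000.10111001
Mask: 11111111.11111111.11100000.00000000
AND operation:
Net:  11010111.10111001.11000000.00000000
Network: 215.185.192.0/19


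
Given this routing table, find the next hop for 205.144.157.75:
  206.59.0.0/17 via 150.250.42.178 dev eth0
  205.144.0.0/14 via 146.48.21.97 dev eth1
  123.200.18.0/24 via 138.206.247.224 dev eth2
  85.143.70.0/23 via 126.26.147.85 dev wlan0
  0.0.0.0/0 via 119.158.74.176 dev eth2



Longest prefix match for 205.144.157.75:
  /17 206.59.0.0: no
  /14 205.144.0.0: MATCH
  /24 123.200.18.0: no
  /23 85.143.70.0: no
  /0 0.0.0.0: MATCH
Selected: next-hop 146.48.21.97 via eth1 (matched /14)


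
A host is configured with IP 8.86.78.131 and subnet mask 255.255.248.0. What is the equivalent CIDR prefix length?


Binary: 11111111.11111111.11111000.00000000
Count leading 1s
Prefix: /21


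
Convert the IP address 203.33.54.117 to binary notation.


203 = 11001011
33 = 00100001
54 = 00110110
117 = 01110101
Binary: 11001011.00100001.00110110.01110101


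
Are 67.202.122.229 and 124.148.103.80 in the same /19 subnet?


Mask: 255.255.224.0
67.202.122.229 AND mask = 67.202.96.0
124.148.103.80 AND mask = 124.148.96.0
No, different subnets (67.202.96.0 vs 124.148.96.0)


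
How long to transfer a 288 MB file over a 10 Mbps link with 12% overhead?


Effective throughput = 10 * (1 - 12/100) = 8.8 Mbps
File size in Mb = 288 * 8 = 2304 Mb
Time = 2304 / 8.8
Time = 261.8182 seconds


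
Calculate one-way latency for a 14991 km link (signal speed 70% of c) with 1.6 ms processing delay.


Speed = 0.7 * 3e5 km/s = 210000 km/s
Propagation delay = 14991 / 210000 = 0.0714 s = 71.3857 ms
Processing delay = 1.6 ms
Total one-way latency = 72.9857 ms


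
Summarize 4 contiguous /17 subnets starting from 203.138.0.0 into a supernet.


Original prefix: /17
Number of subnets: 4 = 2^2
New prefix = 17 - 2 = 15
Supernet: 203.138.0.0/15


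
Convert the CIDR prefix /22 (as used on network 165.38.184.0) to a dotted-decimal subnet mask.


/22 means 22 network bits, 10 host bits
Binary: 11111111111111111111110000000000
Mask: 255.255.252.0


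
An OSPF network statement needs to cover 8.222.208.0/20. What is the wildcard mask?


Subnet mask: 255.255.240.0
Wildcard = 255.255.255.255 - subnet mask
255 - 255 = 0
255 - 255 = 0
255 - 240 = 15
255 - 0 = 255
Wildcard: 0.0.15.255


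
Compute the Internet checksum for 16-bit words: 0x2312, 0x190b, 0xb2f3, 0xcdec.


Sum all words (with carry folding):
+ 0x2312 = 0x2312
+ 0x190b = 0x3c1d
+ 0xb2f3 = 0xef10
+ 0xcdec = 0xbcfd
One's complement: ~0xbcfd
Checksum = 0x4302


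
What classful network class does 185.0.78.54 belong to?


First octet: 185
Binary: 10111001
10xxxxxx -> Class B (128-191)
Class B, default mask 255.255.0.0 (/16)


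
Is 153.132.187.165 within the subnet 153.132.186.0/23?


Subnet network: 153.132.186.0
Test IP AND mask: 153.132.186.0
Yes, 153.132.187.165 is in 153.132.186.0/23


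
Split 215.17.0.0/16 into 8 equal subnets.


New prefix = 16 + 3 = 19
Each subnet has 8192 addresses
  215.17.0.0/19
  215.17.32.0/19
  215.17.64.0/19
  215.17.96.0/19
  215.17.128.0/19
  215.17.160.0/19
  215.17.192.0/19
  215.17.224.0/19
Subnets: 215.17.0.0/19, 215.17.32.0/19, 215.17.64.0/19, 215.17.96.0/19, 215.17.128.0/19, 215.17.160.0/19, 215.17.192.0/19, 215.17.224.0/19


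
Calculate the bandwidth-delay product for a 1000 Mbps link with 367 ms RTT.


BDP = bandwidth * RTT
= 1000 Mbps * 367 ms
= 1000 * 1e6 * 367 / 1000 bits
= 367000000 bits
= 45875000 bytes
= 44799.8047 KB
BDP = 367000000 bits (45875000 bytes)


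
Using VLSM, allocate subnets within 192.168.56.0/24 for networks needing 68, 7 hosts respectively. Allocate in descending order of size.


68 hosts -> /25 (126 usable): 192.168.56.0/25
7 hosts -> /28 (14 usable): 192.168.56.128/28
Allocation: 192.168.56.0/25 (68 hosts, 126 usable); 192.168.56.128/28 (7 hosts, 14 usable)


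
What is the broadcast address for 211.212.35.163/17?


Network: 211.212.0.0/17
Host bits = 15
Set all host bits to 1:
Broadcast: 211.212.127.255


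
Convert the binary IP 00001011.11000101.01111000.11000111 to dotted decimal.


00001011 = 11
11000101 = 197
01111000 = 120
11000111 = 199
IP: 11.197.120.199


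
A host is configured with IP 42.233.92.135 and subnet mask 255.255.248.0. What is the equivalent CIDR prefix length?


Binary: 11111111.11111111.11111000.00000000
Count leading 1s
Prefix: /21


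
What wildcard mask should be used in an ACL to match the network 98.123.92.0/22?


Subnet mask: 255.255.252.0
Wildcard = 255.255.255.255 - subnet mask
255 - 255 = 0
255 - 255 = 0
255 - 252 = 3
255 - 0 = 255
Wildcard: 0.0.3.255


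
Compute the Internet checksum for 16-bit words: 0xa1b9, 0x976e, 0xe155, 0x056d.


Sum all words (with carry folding):
+ 0xa1b9 = 0xa1b9
+ 0x976e = 0x3928
+ 0xe155 = 0x1a7e
+ 0x056d = 0x1feb
One's complement: ~0x1feb
Checksum = 0xe014


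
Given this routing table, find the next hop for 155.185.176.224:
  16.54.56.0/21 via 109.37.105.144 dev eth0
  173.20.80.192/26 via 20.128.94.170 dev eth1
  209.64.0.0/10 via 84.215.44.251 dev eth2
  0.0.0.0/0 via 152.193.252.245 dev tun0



Longest prefix match for 155.185.176.224:
  /21 16.54.56.0: no
  /26 173.20.80.192: no
  /10 209.64.0.0: no
  /0 0.0.0.0: MATCH
Selected: next-hop 152.193.252.245 via tun0 (matched /0)


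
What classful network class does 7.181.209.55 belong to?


First octet: 7
Binary: 00000111
0xxxxxxx -> Class A (1-126)
Class A, default mask 255.0.0.0 (/8)


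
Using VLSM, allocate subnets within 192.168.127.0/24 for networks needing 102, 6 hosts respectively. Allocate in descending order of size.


102 hosts -> /25 (126 usable): 192.168.127.0/25
6 hosts -> /29 (6 usable): 192.168.127.128/29
Allocation: 192.168.127.0/25 (102 hosts, 126 usable); 192.168.127.128/29 (6 hosts, 6 usable)


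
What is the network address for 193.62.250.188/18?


IP:   11000001.00111110.11111010.10111100
Mask: 11111111.11111111.11000000.00000000
AND operation:
Net:  11000001.00111110.11000000.00000000
Network: 193.62.192.0/18


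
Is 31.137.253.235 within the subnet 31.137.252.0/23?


Subnet network: 31.137.252.0
Test IP AND mask: 31.137.252.0
Yes, 31.137.253.235 is in 31.137.252.0/23


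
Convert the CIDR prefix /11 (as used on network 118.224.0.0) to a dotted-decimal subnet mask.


/11 means 11 network bits, 21 host bits
Binary: 11111111111000000000000000000000
Mask: 255.224.0.0


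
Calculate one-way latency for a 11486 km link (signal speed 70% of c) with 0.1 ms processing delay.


Speed = 0.7 * 3e5 km/s = 210000 km/s
Propagation delay = 11486 / 210000 = 0.0547 s = 54.6952 ms
Processing delay = 0.1 ms
Total one-way latency = 54.7952 ms


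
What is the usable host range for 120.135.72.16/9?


Network: 120.128.0.0
Broadcast: 120.255.255.255
First usable = network + 1
Last usable = broadcast - 1
Range: 120.128.0.1 to 120.255.255.254


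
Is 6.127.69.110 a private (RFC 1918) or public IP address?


RFC 1918 private ranges:
  10.0.0.0/8 (10.0.0.0 - 10.255.255.255)
  172.16.0.0/12 (172.16.0.0 - 172.31.255.255)
  192.168.0.0/16 (192.168.0.0 - 192.168.255.255)
Public (not in any RFC 1918 range)


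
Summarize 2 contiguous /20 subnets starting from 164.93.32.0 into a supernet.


Original prefix: /20
Number of subnets: 2 = 2^1
New prefix = 20 - 1 = 19
Supernet: 164.93.32.0/19


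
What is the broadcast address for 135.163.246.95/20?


Network: 135.163.240.0/20
Host bits = 12
Set all host bits to 1:
Broadcast: 135.163.255.255


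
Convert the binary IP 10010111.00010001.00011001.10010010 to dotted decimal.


10010111 = 151
00010001 = 17
00011001 = 25
10010010 = 146
IP: 151.17.25.146


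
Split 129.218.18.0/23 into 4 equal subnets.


New prefix = 23 + 2 = 25
Each subnet has 128 addresses
  129.218.18.0/25
  129.218.18.128/25
  129.218.19.0/25
  129.218.19.128/25
Subnets: 129.218.18.0/25, 129.218.18.128/25, 129.218.19.0/25, 129.218.19.128/25


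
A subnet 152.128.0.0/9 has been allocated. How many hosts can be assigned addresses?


Host bits = 32 - 9 = 23
Total addresses = 2^23 = 8388608
Usable = total - 2 (network and broadcast)
Usable hosts: 8388606


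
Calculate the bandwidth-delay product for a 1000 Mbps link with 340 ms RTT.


BDP = bandwidth * RTT
= 1000 Mbps * 340 ms
= 1000 * 1e6 * 340 / 1000 bits
= 340000000 bits
= 42500000 bytes
= 41503.9062 KB
BDP = 340000000 bits (42500000 bytes)


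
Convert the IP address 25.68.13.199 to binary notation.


25 = 00011001
68 = 01000100
13 = 00001101
199 = 11000111
Binary: 00011001.01000100.00001101.11000111


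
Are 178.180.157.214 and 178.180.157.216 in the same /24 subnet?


Mask: 255.255.255.0
178.180.157.214 AND mask = 178.180.157.0
178.180.157.216 AND mask = 178.180.157.0
Yes, same subnet (178.180.157.0)


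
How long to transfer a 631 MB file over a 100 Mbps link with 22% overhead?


Effective throughput = 100 * (1 - 22/100) = 78 Mbps
File size in Mb = 631 * 8 = 5048 Mb
Time = 5048 / 78
Time = 64.7179 seconds


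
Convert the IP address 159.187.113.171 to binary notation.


159 = 10011111
187 = 10111011
113 = 01110001
171 = 10101011
Binary: 10011111.10111011.01110001.10101011


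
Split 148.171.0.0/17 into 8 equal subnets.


New prefix = 17 + 3 = 20
Each subnet has 4096 addresses
  148.171.0.0/20
  148.171.16.0/20
  148.171.32.0/20
  148.171.48.0/20
  148.171.64.0/20
  148.171.80.0/20
  148.171.96.0/20
  148.171.112.0/20
Subnets: 148.171.0.0/20, 148.171.16.0/20, 148.171.32.0/20, 148.171.48.0/20, 148.171.64.0/20, 148.171.80.0/20, 148.171.96.0/20, 148.171.112.0/20


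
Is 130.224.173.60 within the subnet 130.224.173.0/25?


Subnet network: 130.224.173.0
Test IP AND mask: 130.224.173.0
Yes, 130.224.173.60 is in 130.224.173.0/25


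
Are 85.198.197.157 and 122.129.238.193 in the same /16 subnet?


Mask: 255.255.0.0
85.198.197.157 AND mask = 85.198.0.0
122.129.238.193 AND mask = 122.129.0.0
No, different subnets (85.198.0.0 vs 122.129.0.0)


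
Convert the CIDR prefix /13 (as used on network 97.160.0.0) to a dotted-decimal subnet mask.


/13 means 13 network bits, 19 host bits
Binary: 11111111111110000000000000000000
Mask: 255.248.0.0


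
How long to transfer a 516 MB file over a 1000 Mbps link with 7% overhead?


Effective throughput = 1000 * (1 - 7/100) = 930.0 Mbps
File size in Mb = 516 * 8 = 4128 Mb
Time = 4128 / 930.0
Time = 4.4387 seconds


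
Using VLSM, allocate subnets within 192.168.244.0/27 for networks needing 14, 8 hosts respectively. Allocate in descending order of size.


14 hosts -> /28 (14 usable): 192.168.244.0/28
8 hosts -> /28 (14 usable): 192.168.244.16/28
Allocation: 192.168.244.0/28 (14 hosts, 14 usable); 192.168.244.16/28 (8 hosts, 14 usable)


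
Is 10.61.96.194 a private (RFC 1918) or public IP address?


RFC 1918 private ranges:
  10.0.0.0/8 (10.0.0.0 - 10.255.255.255)
  172.16.0.0/12 (172.16.0.0 - 172.31.255.255)
  192.168.0.0/16 (192.168.0.0 - 192.168.255.255)
Private (in 10.0.0.0/8)


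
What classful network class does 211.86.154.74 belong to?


First octet: 211
Binary: 11010011
110xxxxx -> Class C (192-223)
Class C, default mask 255.255.255.0 (/24)


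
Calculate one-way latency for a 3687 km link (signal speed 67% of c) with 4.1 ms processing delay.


Speed = 0.67 * 3e5 km/s = 201000 km/s
Propagation delay = 3687 / 201000 = 0.0183 s = 18.3433 ms
Processing delay = 4.1 ms
Total one-way latency = 22.4433 ms


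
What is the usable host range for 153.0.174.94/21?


Network: 153.0.168.0
Broadcast: 153.0.175.255
First usable = network + 1
Last usable = broadcast - 1
Range: 153.0.168.1 to 153.0.175.254


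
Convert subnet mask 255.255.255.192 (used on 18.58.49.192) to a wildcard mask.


Subnet mask: 255.255.255.192
Wildcard = 255.255.255.255 - subnet mask
255 - 255 = 0
255 - 255 = 0
255 - 255 = 0
255 - 192 = 63
Wildcard: 0.0.0.63


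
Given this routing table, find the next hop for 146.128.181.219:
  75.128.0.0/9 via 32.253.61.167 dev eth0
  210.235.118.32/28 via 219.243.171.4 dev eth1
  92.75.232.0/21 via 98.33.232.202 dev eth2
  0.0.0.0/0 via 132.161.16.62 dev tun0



Longest prefix match for 146.128.181.219:
  /9 75.128.0.0: no
  /28 210.235.118.32: no
  /21 92.75.232.0: no
  /0 0.0.0.0: MATCH
Selected: next-hop 132.161.16.62 via tun0 (matched /0)


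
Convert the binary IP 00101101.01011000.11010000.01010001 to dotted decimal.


00101101 = 45
01011000 = 88
11010000 = 208
01010001 = 81
IP: 45.88.208.81


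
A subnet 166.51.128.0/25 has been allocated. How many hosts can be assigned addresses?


Host bits = 32 - 25 = 7
Total addresses = 2^7 = 128
Usable = total - 2 (network and broadcast)
Usable hosts: 126


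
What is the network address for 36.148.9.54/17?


IP:   00100100.10010100.00001001.00110110
Mask: 11111111.11111111.10000000.00000000
AND operation:
Net:  00100100.10010100.00000000.00000000
Network: 36.148.0.0/17


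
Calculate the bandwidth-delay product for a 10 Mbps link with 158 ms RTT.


BDP = bandwidth * RTT
= 10 Mbps * 158 ms
= 10 * 1e6 * 158 / 1000 bits
= 1580000 bits
= 197500 bytes
= 192.8711 KB
BDP = 1580000 bits (197500 bytes)


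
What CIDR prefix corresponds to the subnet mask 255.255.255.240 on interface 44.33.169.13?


Binary: 11111111.11111111.11111111.11110000
Count leading 1s
Prefix: /28


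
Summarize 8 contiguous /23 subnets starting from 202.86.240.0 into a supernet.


Original prefix: /23
Number of subnets: 8 = 2^3
New prefix = 23 - 3 = 20
Supernet: 202.86.240.0/20


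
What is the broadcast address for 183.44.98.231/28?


Network: 183.44.98.224/28
Host bits = 4
Set all host bits to 1:
Broadcast: 183.44.98.239


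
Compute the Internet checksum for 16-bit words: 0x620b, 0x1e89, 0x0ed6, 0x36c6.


Sum all words (with carry folding):
+ 0x620b = 0x620b
+ 0x1e89 = 0x8094
+ 0x0ed6 = 0x8f6a
+ 0x36c6 = 0xc630
One's complement: ~0xc630
Checksum = 0x39cf


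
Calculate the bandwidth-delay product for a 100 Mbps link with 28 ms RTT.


BDP = bandwidth * RTT
= 100 Mbps * 28 ms
= 100 * 1e6 * 28 / 1000 bits
= 2800000 bits
= 350000 bytes
= 341.7969 KB
BDP = 2800000 bits (350000 bytes)


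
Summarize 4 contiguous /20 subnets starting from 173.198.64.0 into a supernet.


Original prefix: /20
Number of subnets: 4 = 2^2
New prefix = 20 - 2 = 18
Supernet: 173.198.64.0/18


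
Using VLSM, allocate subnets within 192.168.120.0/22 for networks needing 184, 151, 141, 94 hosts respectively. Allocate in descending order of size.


184 hosts -> /24 (254 usable): 192.168.120.0/24
151 hosts -> /24 (254 usable): 192.168.121.0/24
141 hosts -> /24 (254 usable): 192.168.122.0/24
94 hosts -> /25 (126 usable): 192.168.123.0/25
Allocation: 192.168.120.0/24 (184 hosts, 254 usable); 192.168.121.0/24 (151 hosts, 254 usable); 192.168.122.0/24 (141 hosts, 254 usable); 192.168.123.0/25 (94 hosts, 126 usable)


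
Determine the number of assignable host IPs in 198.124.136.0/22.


Host bits = 32 - 22 = 10
Total addresses = 2^10 = 1024
Usable = total - 2 (network and broadcast)
Usable hosts: 1022


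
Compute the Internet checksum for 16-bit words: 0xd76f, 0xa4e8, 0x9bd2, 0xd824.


Sum all words (with carry folding):
+ 0xd76f = 0xd76f
+ 0xa4e8 = 0x7c58
+ 0x9bd2 = 0x182b
+ 0xd824 = 0xf04f
One's complement: ~0xf04f
Checksum = 0x0fb0


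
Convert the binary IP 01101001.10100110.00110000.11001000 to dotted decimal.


01101001 = 105
10100110 = 166
00110000 = 48
11001000 = 200
IP: 105.166.48.200


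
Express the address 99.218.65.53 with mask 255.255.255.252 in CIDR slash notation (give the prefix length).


Binary: 11111111.11111111.11111111.11111100
Count leading 1s
Prefix: /30


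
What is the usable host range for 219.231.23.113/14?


Network: 219.228.0.0
Broadcast: 219.231.255.255
First usable = network + 1
Last usable = broadcast - 1
Range: 219.228.0.1 to 219.231.255.254


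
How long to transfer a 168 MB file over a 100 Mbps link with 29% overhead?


Effective throughput = 100 * (1 - 29/100) = 71 Mbps
File size in Mb = 168 * 8 = 1344 Mb
Time = 1344 / 71
Time = 18.9296 seconds


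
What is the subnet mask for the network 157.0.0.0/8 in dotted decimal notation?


/8 means 8 network bits, 24 host bits
Binary: 11111111000000000000000000000000
Mask: 255.0.0.0


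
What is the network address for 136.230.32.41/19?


IP:   10001000.11100110.00100000.00101001
Mask: 11111111.11111111.11100000.00000000
AND operation:
Net:  10001000.11100110.00100000.00000000
Network: 136.230.32.0/19


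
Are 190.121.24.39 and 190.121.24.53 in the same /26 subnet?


Mask: 255.255.255.192
190.121.24.39 AND mask = 190.121.24.0
190.121.24.53 AND mask = 190.121.24.0
Yes, same subnet (190.121.24.0)


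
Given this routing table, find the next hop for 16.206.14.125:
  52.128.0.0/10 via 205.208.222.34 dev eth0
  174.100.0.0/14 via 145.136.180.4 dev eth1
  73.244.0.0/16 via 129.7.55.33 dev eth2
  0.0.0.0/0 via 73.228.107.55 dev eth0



Longest prefix match for 16.206.14.125:
  /10 52.128.0.0: no
  /14 174.100.0.0: no
  /16 73.244.0.0: no
  /0 0.0.0.0: MATCH
Selected: next-hop 73.228.107.55 via eth0 (matched /0)


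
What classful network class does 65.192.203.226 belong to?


First octet: 65
Binary: 01000001
0xxxxxxx -> Class A (1-126)
Class A, default mask 255.0.0.0 (/8)


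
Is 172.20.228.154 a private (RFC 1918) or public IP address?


RFC 1918 private ranges:
  10.0.0.0/8 (10.0.0.0 - 10.255.255.255)
  172.16.0.0/12 (172.16.0.0 - 172.31.255.255)
  192.168.0.0/16 (192.168.0.0 - 192.168.255.255)
Private (in 172.16.0.0/12)


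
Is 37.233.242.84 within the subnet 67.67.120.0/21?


Subnet network: 67.67.120.0
Test IP AND mask: 37.233.240.0
No, 37.233.242.84 is not in 67.67.120.0/21


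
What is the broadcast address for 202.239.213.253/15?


Network: 202.238.0.0/15
Host bits = 17
Set all host bits to 1:
Broadcast: 202.239.255.255


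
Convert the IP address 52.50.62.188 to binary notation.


52 = 00110100
50 = 00110010
62 = 00111110
188 = 10111100
Binary: 00110100.00110010.00111110.10111100


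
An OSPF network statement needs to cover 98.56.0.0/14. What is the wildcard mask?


Subnet mask: 255.252.0.0
Wildcard = 255.255.255.255 - subnet mask
255 - 255 = 0
255 - 252 = 3
255 - 0 = 255
255 - 0 = 255
Wildcard: 0.3.255.255


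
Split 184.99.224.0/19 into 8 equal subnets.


New prefix = 19 + 3 = 22
Each subnet has 1024 addresses
  184.99.224.0/22
  184.99.228.0/22
  184.99.232.0/22
  184.99.236.0/22
  184.99.240.0/22
  184.99.244.0/22
  184.99.248.0/22
  184.99.252.0/22
Subnets: 184.99.224.0/22, 184.99.228.0/22, 184.99.232.0/22, 184.99.236.0/22, 184.99.240.0/22, 184.99.244.0/22, 184.99.248.0/22, 184.99.252.0/22


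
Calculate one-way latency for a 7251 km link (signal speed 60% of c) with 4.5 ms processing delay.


Speed = 0.6 * 3e5 km/s = 180000 km/s
Propagation delay = 7251 / 180000 = 0.0403 s = 40.2833 ms
Processing delay = 4.5 ms
Total one-way latency = 44.7833 ms


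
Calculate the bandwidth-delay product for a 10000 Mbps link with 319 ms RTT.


BDP = bandwidth * RTT
= 10000 Mbps * 319 ms
= 10000 * 1e6 * 319 / 1000 bits
= 3190000000 bits
= 398750000 bytes
= 389404.2969 KB
BDP = 3190000000 bits (398750000 bytes)


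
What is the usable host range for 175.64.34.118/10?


Network: 175.64.0.0
Broadcast: 175.127.255.255
First usable = network + 1
Last usable = broadcast - 1
Range: 175.64.0.1 to 175.127.255.254


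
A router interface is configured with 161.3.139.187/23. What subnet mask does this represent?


/23 means 23 network bits, 9 host bits
Binary: 11111111111111111111111000000000
Mask: 255.255.254.0


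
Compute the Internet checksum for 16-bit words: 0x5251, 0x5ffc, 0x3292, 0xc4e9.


Sum all words (with carry folding):
+ 0x5251 = 0x5251
+ 0x5ffc = 0xb24d
+ 0x3292 = 0xe4df
+ 0xc4e9 = 0xa9c9
One's complement: ~0xa9c9
Checksum = 0x5636


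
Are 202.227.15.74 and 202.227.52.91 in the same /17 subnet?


Mask: 255.255.128.0
202.227.15.74 AND mask = 202.227.0.0
202.227.52.91 AND mask = 202.227.0.0
Yes, same subnet (202.227.0.0)


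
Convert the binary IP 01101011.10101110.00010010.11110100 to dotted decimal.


01101011 = 107
10101110 = 174
00010010 = 18
11110100 = 244
IP: 107.174.18.244


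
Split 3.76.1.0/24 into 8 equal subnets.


New prefix = 24 + 3 = 27
Each subnet has 32 addresses
  3.76.1.0/27
  3.76.1.32/27
  3.76.1.64/27
  3.76.1.96/27
  3.76.1.128/27
  3.76.1.160/27
  3.76.1.192/27
  3.76.1.224/27
Subnets: 3.76.1.0/27, 3.76.1.32/27, 3.76.1.64/27, 3.76.1.96/27, 3.76.1.128/27, 3.76.1.160/27, 3.76.1.192/27, 3.76.1.224/27


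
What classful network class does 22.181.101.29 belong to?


First octet: 22
Binary: 00010110
0xxxxxxx -> Class A (1-126)
Class A, default mask 255.0.0.0 (/8)


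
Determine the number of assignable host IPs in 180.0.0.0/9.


Host bits = 32 - 9 = 23
Total addresses = 2^23 = 8388608
Usable = total - 2 (network and broadcast)
Usable hosts: 8388606


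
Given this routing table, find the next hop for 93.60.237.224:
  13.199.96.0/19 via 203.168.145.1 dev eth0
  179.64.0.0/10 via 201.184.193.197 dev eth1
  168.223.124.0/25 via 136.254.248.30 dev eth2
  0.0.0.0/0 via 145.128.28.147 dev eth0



Longest prefix match for 93.60.237.224:
  /19 13.199.96.0: no
  /10 179.64.0.0: no
  /25 168.223.124.0: no
  /0 0.0.0.0: MATCH
Selected: next-hop 145.128.28.147 via eth0 (matched /0)


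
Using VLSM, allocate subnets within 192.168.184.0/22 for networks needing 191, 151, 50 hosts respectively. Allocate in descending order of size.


191 hosts -> /24 (254 usable): 192.168.184.0/24
151 hosts -> /24 (254 usable): 192.168.185.0/24
50 hosts -> /26 (62 usable): 192.168.186.0/26
Allocation: 192.168.184.0/24 (191 hosts, 254 usable); 192.168.185.0/24 (151 hosts, 254 usable); 192.168.186.0/26 (50 hosts, 62 usable)


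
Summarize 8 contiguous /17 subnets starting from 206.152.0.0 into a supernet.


Original prefix: /17
Number of subnets: 8 = 2^3
New prefix = 17 - 3 = 14
Supernet: 206.152.0.0/14


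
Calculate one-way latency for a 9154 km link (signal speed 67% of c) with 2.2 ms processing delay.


Speed = 0.67 * 3e5 km/s = 201000 km/s
Propagation delay = 9154 / 201000 = 0.0455 s = 45.5423 ms
Processing delay = 2.2 ms
Total one-way latency = 47.7423 ms


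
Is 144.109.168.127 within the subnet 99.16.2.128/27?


Subnet network: 99.16.2.128
Test IP AND mask: 144.109.168.96
No, 144.109.168.127 is not in 99.16.2.128/27


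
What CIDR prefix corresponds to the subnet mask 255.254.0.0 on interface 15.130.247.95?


Binary: 11111111.11111110.00000000.00000000
Count leading 1s
Prefix: /15


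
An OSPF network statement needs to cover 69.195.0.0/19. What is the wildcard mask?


Subnet mask: 255.255.224.0
Wildcard = 255.255.255.255 - subnet mask
255 - 255 = 0
255 - 255 = 0
255 - 224 = 31
255 - 0 = 255
Wildcard: 0.0.31.255


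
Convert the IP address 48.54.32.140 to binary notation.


48 = 00110000
54 = 00110110
32 = 00100000
140 = 10001100
Binary: 00110000.00110110.00100000.10001100


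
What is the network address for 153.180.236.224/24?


IP:   10011001.10110100.11101100.11100000
Mask: 11111111.11111111.11111111.00000000
AND operation:
Net:  10011001.10110100.11101100.00000000
Network: 153.180.236.0/24


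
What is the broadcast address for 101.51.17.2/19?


Network: 101.51.0.0/19
Host bits = 13
Set all host bits to 1:
Broadcast: 101.51.31.255


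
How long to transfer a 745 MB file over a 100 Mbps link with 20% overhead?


Effective throughput = 100 * (1 - 20/100) = 80 Mbps
File size in Mb = 745 * 8 = 5960 Mb
Time = 5960 / 80
Time = 74.5 seconds


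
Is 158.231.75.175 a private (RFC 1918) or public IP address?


RFC 1918 private ranges:
  10.0.0.0/8 (10.0.0.0 - 10.255.255.255)
  172.16.0.0/12 (172.16.0.0 - 172.31.255.255)
  192.168.0.0/16 (192.168.0.0 - 192.168.255.255)
Public (not in any RFC 1918 range)


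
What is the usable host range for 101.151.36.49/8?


Network: 101.0.0.0
Broadcast: 101.255.255.255
First usable = network + 1
Last usable = broadcast - 1
Range: 101.0.0.1 to 101.255.255.254


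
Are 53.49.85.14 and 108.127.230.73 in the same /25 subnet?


Mask: 255.255.255.128
53.49.85.14 AND mask = 53.49.85.0
108.127.230.73 AND mask = 108.127.230.0
No, different subnets (53.49.85.0 vs 108.127.230.0)


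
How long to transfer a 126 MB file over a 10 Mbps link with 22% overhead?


Effective throughput = 10 * (1 - 22/100) = 7.8 Mbps
File size in Mb = 126 * 8 = 1008 Mb
Time = 1008 / 7.8
Time = 129.2308 seconds


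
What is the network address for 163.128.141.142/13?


IP:   10100011.10000000.10001101.10001110
Mask: 11111111.11111000.00000000.00000000
AND operation:
Net:  10100011.10000000.00000000.00000000
Network: 163.128.0.0/13


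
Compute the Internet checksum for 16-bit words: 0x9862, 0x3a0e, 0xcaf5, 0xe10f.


Sum all words (with carry folding):
+ 0x9862 = 0x9862
+ 0x3a0e = 0xd270
+ 0xcaf5 = 0x9d66
+ 0xe10f = 0x7e76
One's complement: ~0x7e76
Checksum = 0x8189


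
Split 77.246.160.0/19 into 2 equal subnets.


New prefix = 19 + 1 = 20
Each subnet has 4096 addresses
  77.246.160.0/20
  77.246.176.0/20
Subnets: 77.246.160.0/20, 77.246.176.0/20


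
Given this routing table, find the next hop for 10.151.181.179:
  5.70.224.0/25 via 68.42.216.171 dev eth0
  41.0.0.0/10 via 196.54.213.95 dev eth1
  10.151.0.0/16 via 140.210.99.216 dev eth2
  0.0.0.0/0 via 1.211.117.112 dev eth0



Longest prefix match for 10.151.181.179:
  /25 5.70.224.0: no
  /10 41.0.0.0: no
  /16 10.151.0.0: MATCH
  /0 0.0.0.0: MATCH
Selected: next-hop 140.210.99.216 via eth2 (matched /16)


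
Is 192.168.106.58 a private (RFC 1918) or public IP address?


RFC 1918 private ranges:
  10.0.0.0/8 (10.0.0.0 - 10.255.255.255)
  172.16.0.0/12 (172.16.0.0 - 172.31.255.255)
  192.168.0.0/16 (192.168.0.0 - 192.168.255.255)
Private (in 192.168.0.0/16)


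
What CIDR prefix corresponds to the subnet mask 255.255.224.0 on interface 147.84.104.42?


Binary: 11111111.11111111.11100000.00000000
Count leading 1s
Prefix: /19


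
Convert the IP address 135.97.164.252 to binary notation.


135 = 10000111
97 = 01100001
164 = 10100100
252 = 11111100
Binary: 10000111.01100001.10100100.11111100


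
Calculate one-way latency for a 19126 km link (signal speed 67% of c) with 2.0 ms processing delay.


Speed = 0.67 * 3e5 km/s = 201000 km/s
Propagation delay = 19126 / 201000 = 0.0952 s = 95.1542 ms
Processing delay = 2.0 ms
Total one-way latency = 97.1542 ms


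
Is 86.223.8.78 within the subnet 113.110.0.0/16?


Subnet network: 113.110.0.0
Test IP AND mask: 86.223.0.0
No, 86.223.8.78 is not in 113.110.0.0/16


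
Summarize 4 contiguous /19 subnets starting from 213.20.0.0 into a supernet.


Original prefix: /19
Number of subnets: 4 = 2^2
New prefix = 19 - 2 = 17
Supernet: 213.20.0.0/17


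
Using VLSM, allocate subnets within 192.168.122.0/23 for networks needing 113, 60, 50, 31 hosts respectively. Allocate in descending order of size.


113 hosts -> /25 (126 usable): 192.168.122.0/25
60 hosts -> /26 (62 usable): 192.168.122.128/26
50 hosts -> /26 (62 usable): 192.168.122.192/26
31 hosts -> /26 (62 usable): 192.168.123.0/26
Allocation: 192.168.122.0/25 (113 hosts, 126 usable); 192.168.122.128/26 (60 hosts, 62 usable); 192.168.122.192/26 (50 hosts, 62 usable); 192.168.123.0/26 (31 hosts, 62 usable)


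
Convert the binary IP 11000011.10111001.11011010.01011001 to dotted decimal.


11000011 = 195
10111001 = 185
11011010 = 218
01011001 = 89
IP: 195.185.218.89


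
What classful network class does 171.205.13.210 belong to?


First octet: 171
Binary: 10101011
10xxxxxx -> Class B (128-191)
Class B, default mask 255.255.0.0 (/16)


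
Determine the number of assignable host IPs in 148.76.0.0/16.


Host bits = 32 - 16 = 16
Total addresses = 2^16 = 65536
Usable = total - 2 (network and broadcast)
Usable hosts: 65534


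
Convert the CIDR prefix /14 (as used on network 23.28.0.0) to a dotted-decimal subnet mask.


/14 means 14 network bits, 18 host bits
Binary: 11111111111111000000000000000000
Mask: 255.252.0.0


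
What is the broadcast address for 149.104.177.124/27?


Network: 149.104.177.96/27
Host bits = 5
Set all host bits to 1:
Broadcast: 149.104.177.127


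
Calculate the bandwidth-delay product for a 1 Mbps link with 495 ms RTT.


BDP = bandwidth * RTT
= 1 Mbps * 495 ms
= 1 * 1e6 * 495 / 1000 bits
= 495000 bits
= 61875 bytes
= 60.4248 KB
BDP = 495000 bits (61875 bytes)


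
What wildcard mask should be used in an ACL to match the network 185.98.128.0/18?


Subnet mask: 255.255.192.0
Wildcard = 255.255.255.255 - subnet mask
255 - 255 = 0
255 - 255 = 0
255 - 192 = 63
255 - 0 = 255
Wildcard: 0.0.63.255
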